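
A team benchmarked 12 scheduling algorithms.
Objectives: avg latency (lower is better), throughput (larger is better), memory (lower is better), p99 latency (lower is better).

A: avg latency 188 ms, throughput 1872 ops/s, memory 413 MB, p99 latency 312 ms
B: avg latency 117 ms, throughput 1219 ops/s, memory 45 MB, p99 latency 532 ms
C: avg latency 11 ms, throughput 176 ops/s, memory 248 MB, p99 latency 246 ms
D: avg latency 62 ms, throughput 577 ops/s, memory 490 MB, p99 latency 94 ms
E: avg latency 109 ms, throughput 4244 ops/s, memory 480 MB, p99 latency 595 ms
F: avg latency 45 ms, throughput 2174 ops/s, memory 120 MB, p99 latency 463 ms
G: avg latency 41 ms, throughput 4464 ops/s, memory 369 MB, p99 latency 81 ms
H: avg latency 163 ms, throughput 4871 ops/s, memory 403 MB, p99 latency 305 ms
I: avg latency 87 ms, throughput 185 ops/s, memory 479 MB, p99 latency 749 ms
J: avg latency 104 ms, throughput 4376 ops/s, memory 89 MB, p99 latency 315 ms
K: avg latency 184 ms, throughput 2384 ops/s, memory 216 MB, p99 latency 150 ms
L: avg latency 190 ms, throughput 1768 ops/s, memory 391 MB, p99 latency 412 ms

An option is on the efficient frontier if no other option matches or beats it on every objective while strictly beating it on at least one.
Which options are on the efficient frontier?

B, C, F, G, H, J, K

A: dominated by G (avg latency 41≤188, throughput 4464≥1872, memory 369≤413, p99 latency 81≤312).
B: not dominated (best memory).
C: not dominated (best avg latency).
D: dominated by G (avg latency 41≤62, throughput 4464≥577, memory 369≤490, p99 latency 81≤94).
E: dominated by G (avg latency 41≤109, throughput 4464≥4244, memory 369≤480, p99 latency 81≤595).
F: not dominated.
G: not dominated (best p99 latency).
H: not dominated (best throughput).
I: dominated by F (avg latency 45≤87, throughput 2174≥185, memory 120≤479, p99 latency 463≤749).
J: not dominated.
K: not dominated.
L: dominated by G (avg latency 41≤190, throughput 4464≥1768, memory 369≤391, p99 latency 81≤412).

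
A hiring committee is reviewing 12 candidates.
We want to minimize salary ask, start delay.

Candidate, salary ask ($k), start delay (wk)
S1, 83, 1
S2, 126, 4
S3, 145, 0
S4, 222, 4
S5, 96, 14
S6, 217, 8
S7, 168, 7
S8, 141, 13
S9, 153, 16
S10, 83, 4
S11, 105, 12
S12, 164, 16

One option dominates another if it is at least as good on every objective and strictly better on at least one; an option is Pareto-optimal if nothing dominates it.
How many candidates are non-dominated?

2

S1: not dominated.
S2: dominated by S1 (salary ask 83≤126, start delay 1≤4).
S3: not dominated (best start delay).
S4: dominated by S1 (salary ask 83≤222, start delay 1≤4).
S5: dominated by S1 (salary ask 83≤96, start delay 1≤14).
S6: dominated by S1 (salary ask 83≤217, start delay 1≤8).
S7: dominated by S1 (salary ask 83≤168, start delay 1≤7).
S8: dominated by S1 (salary ask 83≤141, start delay 1≤13).
S9: dominated by S1 (salary ask 83≤153, start delay 1≤16).
S10: dominated by S1 (salary ask 83≤83, start delay 1≤4).
S11: dominated by S1 (salary ask 83≤105, start delay 1≤12).
S12: dominated by S1 (salary ask 83≤164, start delay 1≤16).
Pareto-optimal: S1, S3 → 2.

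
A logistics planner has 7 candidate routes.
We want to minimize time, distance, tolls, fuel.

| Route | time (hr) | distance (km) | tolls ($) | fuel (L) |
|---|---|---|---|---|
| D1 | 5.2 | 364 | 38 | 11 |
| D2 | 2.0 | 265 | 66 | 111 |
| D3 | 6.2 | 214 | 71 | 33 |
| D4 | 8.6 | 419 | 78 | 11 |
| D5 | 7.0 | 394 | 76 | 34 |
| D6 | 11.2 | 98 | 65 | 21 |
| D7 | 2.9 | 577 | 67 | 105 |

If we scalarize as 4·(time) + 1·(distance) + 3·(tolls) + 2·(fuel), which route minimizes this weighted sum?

D1: 4·5.2 + 1·364 + 3·38 + 2·11 = 520.8
D2: 4·2.0 + 1·265 + 3·66 + 2·111 = 693.0
D3: 4·6.2 + 1·214 + 3·71 + 2·33 = 517.8
D4: 4·8.6 + 1·419 + 3·78 + 2·11 = 709.4
D5: 4·7.0 + 1·394 + 3·76 + 2·34 = 718.0
D6: 4·11.2 + 1·98 + 3·65 + 2·21 = 379.8
D7: 4·2.9 + 1·577 + 3·67 + 2·105 = 999.6
Lowest: D6 at 379.8.

D6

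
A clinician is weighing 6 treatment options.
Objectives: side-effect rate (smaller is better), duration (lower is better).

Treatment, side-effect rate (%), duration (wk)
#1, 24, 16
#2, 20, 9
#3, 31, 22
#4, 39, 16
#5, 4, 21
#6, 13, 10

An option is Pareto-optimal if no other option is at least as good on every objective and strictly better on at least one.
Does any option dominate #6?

No

#1: worse on side-effect rate (24 vs 13).
#2: worse on side-effect rate (20 vs 13).
#3: worse on side-effect rate (31 vs 13).
#4: worse on side-effect rate (39 vs 13).
#5: worse on duration (21 vs 10).
No option is at least as good as #6 on every objective and strictly better on one.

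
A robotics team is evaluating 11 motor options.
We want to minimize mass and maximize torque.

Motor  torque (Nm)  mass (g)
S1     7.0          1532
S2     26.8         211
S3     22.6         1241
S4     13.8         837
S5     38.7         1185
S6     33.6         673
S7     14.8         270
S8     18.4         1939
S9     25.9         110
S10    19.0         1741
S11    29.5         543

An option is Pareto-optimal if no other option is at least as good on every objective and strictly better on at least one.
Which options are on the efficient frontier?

S1: dominated by S2 (torque 26.8≥7.0, mass 211≤1532).
S2: not dominated.
S3: dominated by S2 (torque 26.8≥22.6, mass 211≤1241).
S4: dominated by S2 (torque 26.8≥13.8, mass 211≤837).
S5: not dominated (best torque).
S6: not dominated.
S7: dominated by S2 (torque 26.8≥14.8, mass 211≤270).
S8: dominated by S2 (torque 26.8≥18.4, mass 211≤1939).
S9: not dominated (best mass).
S10: dominated by S2 (torque 26.8≥19.0, mass 211≤1741).
S11: not dominated.

S2, S5, S6, S9, S11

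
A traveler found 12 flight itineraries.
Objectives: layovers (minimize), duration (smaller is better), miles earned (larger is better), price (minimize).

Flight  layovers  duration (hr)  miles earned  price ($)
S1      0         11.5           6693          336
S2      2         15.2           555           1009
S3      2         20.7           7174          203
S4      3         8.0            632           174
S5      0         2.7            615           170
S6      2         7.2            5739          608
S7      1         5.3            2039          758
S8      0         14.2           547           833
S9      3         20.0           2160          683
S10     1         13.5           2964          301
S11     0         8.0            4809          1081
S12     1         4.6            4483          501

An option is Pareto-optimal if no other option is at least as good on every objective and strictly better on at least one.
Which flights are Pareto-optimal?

S1: not dominated.
S2: dominated by S1 (layovers 0≤2, duration 11.5≤15.2, miles earned 6693≥555, price 336≤1009).
S3: not dominated (best miles earned).
S4: not dominated.
S5: not dominated (best duration).
S6: not dominated.
S7: dominated by S12 (layovers 1≤1, duration 4.6≤5.3, miles earned 4483≥2039, price 501≤758).
S8: dominated by S1 (layovers 0≤0, duration 11.5≤14.2, miles earned 6693≥547, price 336≤833).
S9: dominated by S1 (layovers 0≤3, duration 11.5≤20.0, miles earned 6693≥2160, price 336≤683).
S10: not dominated.
S11: not dominated.
S12: not dominated.

S1, S3, S4, S5, S6, S10, S11, S12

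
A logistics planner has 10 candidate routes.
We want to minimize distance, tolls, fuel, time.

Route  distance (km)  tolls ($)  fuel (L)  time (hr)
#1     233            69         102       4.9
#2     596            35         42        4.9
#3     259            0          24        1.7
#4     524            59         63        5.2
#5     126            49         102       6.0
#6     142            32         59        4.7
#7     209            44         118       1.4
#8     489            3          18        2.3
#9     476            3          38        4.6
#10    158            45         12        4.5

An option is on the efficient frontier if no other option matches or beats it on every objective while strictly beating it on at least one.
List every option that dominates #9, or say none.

#3: distance 259≤476, tolls 0≤3, fuel 24≤38, time 1.7≤4.6 — dominates #9.
Others (#1, #2, #4, #5, #6, #7, #8, #10) are each worse than #9 on at least one objective.

#3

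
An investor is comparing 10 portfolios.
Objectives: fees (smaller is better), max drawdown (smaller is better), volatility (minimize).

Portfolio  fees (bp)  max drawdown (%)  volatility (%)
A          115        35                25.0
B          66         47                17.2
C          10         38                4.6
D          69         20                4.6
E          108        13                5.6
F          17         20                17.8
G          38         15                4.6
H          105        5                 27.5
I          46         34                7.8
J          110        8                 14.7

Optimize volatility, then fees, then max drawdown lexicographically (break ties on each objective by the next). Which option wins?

First minimize volatility: best is 4.6, kept {C, D, G}.
Then minimize fees: best is 10, kept {C}.

C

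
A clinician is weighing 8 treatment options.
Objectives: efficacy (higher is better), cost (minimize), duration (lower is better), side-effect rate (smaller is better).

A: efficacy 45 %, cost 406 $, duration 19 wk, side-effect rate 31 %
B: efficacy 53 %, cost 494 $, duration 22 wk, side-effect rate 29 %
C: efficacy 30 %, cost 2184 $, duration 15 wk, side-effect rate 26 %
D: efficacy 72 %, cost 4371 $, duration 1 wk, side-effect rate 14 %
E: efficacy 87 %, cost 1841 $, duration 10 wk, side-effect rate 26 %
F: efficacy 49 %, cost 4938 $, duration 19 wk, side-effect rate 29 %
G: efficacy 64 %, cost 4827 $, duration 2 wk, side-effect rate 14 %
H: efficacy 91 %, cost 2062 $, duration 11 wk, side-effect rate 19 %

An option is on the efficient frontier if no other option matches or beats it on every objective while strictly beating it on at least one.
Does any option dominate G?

Yes

D vs G: efficacy 72≥64, cost 4371≤4827, duration 1≤2, side-effect rate 14≤14 — D is at least as good on every objective and strictly better on at least one, so D dominates G.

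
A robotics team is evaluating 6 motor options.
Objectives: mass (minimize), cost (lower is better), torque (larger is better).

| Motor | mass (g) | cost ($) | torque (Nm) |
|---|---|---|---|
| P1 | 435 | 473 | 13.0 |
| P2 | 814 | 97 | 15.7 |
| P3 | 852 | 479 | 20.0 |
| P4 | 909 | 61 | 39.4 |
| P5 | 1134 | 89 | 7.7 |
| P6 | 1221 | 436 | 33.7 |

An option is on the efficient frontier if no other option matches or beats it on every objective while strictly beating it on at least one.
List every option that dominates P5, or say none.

P4

P4: mass 909≤1134, cost 61≤89, torque 39.4≥7.7 — dominates P5.
Others (P1, P2, P3, P6) are each worse than P5 on at least one objective.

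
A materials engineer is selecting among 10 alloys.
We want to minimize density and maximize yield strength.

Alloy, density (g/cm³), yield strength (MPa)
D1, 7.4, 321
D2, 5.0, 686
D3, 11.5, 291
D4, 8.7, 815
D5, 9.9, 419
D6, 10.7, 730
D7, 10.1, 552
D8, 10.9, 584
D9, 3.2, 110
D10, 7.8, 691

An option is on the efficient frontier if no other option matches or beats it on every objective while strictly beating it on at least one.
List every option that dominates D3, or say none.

D1, D2, D4, D5, D6, D7, D8, D10

D1: density 7.4≤11.5, yield strength 321≥291 — dominates D3.
D2: density 5.0≤11.5, yield strength 686≥291 — dominates D3.
D4: density 8.7≤11.5, yield strength 815≥291 — dominates D3.
D5: density 9.9≤11.5, yield strength 419≥291 — dominates D3.
D6: density 10.7≤11.5, yield strength 730≥291 — dominates D3.
D7: density 10.1≤11.5, yield strength 552≥291 — dominates D3.
D8: density 10.9≤11.5, yield strength 584≥291 — dominates D3.
D10: density 7.8≤11.5, yield strength 691≥291 — dominates D3.
Others (D9) are each worse than D3 on at least one objective.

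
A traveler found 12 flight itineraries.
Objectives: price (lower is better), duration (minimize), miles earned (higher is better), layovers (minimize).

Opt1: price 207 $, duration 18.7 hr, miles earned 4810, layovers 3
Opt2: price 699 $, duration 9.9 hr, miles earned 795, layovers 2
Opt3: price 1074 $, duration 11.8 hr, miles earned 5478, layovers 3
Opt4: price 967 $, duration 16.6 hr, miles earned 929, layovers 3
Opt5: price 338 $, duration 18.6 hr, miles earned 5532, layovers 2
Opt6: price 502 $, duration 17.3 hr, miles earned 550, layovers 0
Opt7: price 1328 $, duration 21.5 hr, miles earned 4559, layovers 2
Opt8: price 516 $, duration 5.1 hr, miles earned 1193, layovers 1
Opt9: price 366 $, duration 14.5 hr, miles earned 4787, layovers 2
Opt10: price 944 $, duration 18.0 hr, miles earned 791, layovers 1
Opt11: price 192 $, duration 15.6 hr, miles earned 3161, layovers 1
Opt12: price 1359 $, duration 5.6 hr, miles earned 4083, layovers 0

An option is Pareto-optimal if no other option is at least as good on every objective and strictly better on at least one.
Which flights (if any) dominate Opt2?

Opt8: price 516≤699, duration 5.1≤9.9, miles earned 1193≥795, layovers 1≤2 — dominates Opt2.
Others (Opt1, Opt3, Opt4, Opt5, Opt6, Opt7, Opt9, Opt10, Opt11, Opt12) are each worse than Opt2 on at least one objective.

Opt8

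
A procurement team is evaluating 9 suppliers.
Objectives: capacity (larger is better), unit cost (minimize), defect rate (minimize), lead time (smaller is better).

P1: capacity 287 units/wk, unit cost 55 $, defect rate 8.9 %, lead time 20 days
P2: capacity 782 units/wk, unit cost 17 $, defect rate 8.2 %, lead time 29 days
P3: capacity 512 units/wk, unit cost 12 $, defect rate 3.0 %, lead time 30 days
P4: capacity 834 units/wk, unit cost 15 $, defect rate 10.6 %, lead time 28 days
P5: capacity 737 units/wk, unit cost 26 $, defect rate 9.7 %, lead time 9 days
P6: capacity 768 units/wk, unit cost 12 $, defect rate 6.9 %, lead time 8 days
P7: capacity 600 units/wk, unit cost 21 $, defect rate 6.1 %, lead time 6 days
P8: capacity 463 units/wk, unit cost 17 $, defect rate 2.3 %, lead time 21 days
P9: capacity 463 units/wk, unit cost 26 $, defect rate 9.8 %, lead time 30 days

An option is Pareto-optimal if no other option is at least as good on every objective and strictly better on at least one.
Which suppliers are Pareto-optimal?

P1: dominated by P6 (capacity 768≥287, unit cost 12≤55, defect rate 6.9≤8.9, lead time 8≤20).
P2: not dominated.
P3: not dominated.
P4: not dominated (best capacity).
P5: dominated by P6 (capacity 768≥737, unit cost 12≤26, defect rate 6.9≤9.7, lead time 8≤9).
P6: not dominated.
P7: not dominated (best lead time).
P8: not dominated (best defect rate).
P9: dominated by P2 (capacity 782≥463, unit cost 17≤26, defect rate 8.2≤9.8, lead time 29≤30).

P2, P3, P4, P6, P7, P8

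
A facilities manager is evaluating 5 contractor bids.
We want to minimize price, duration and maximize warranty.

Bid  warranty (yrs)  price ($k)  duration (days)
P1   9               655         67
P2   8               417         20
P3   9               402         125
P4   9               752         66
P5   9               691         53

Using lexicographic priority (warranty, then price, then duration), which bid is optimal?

First maximize warranty: best is 9, kept {P1, P3, P4, P5}.
Then minimize price: best is 402, kept {P3}.

P3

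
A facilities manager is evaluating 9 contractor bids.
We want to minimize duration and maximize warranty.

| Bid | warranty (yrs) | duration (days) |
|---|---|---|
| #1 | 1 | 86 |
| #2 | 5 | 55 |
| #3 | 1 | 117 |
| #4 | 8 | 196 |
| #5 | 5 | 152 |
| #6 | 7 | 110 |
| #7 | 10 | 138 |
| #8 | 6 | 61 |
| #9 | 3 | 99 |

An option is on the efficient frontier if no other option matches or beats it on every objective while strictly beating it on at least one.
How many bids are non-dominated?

4

#1: dominated by #2 (warranty 5≥1, duration 55≤86).
#2: not dominated (best duration).
#3: dominated by #1 (warranty 1≥1, duration 86≤117).
#4: dominated by #7 (warranty 10≥8, duration 138≤196).
#5: dominated by #2 (warranty 5≥5, duration 55≤152).
#6: not dominated.
#7: not dominated (best warranty).
#8: not dominated.
#9: dominated by #2 (warranty 5≥3, duration 55≤99).
Pareto-optimal: #2, #6, #7, #8 → 4.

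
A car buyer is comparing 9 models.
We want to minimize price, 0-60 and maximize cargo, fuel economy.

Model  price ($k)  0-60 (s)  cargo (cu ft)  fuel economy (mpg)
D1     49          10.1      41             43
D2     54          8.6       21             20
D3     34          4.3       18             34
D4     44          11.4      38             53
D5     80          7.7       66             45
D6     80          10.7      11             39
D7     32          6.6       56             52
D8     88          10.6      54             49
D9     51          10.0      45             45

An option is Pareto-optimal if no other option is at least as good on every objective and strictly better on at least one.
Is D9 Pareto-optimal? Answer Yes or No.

No

D7 vs D9: price 32≤51, 0-60 6.6≤10.0, cargo 56≥45, fuel economy 52≥45 — D7 is at least as good on every objective and strictly better on at least one, so D7 dominates D9.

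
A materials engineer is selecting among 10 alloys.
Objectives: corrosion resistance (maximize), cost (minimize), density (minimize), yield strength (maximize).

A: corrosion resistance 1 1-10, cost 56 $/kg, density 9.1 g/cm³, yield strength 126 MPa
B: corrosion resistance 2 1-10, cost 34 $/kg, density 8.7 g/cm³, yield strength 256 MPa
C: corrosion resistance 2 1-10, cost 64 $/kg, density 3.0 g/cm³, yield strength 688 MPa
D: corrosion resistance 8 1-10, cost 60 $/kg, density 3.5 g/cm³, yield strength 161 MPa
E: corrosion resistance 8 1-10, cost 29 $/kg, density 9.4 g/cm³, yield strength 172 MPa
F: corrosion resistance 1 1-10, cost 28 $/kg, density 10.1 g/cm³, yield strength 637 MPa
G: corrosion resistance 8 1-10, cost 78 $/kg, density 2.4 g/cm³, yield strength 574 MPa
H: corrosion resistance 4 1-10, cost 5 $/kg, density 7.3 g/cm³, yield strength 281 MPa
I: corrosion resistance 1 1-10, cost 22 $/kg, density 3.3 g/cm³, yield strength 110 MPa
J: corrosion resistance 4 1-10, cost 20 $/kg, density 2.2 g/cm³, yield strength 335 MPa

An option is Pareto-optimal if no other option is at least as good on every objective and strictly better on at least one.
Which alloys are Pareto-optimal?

C, D, E, F, G, H, J

A: dominated by B (corrosion resistance 2≥1, cost 34≤56, density 8.7≤9.1, yield strength 256≥126).
B: dominated by H (corrosion resistance 4≥2, cost 5≤34, density 7.3≤8.7, yield strength 281≥256).
C: not dominated (best yield strength).
D: not dominated.
E: not dominated.
F: not dominated.
G: not dominated.
H: not dominated (best cost).
I: dominated by J (corrosion resistance 4≥1, cost 20≤22, density 2.2≤3.3, yield strength 335≥110).
J: not dominated (best density).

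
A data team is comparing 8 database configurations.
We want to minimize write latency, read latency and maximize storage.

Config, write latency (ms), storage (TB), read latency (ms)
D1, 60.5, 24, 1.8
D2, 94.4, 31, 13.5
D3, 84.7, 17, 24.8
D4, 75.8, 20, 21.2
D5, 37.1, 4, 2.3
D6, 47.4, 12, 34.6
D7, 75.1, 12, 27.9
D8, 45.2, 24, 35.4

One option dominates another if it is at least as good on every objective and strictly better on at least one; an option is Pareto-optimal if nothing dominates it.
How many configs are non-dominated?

D1: not dominated (best read latency).
D2: not dominated (best storage).
D3: dominated by D1 (write latency 60.5≤84.7, storage 24≥17, read latency 1.8≤24.8).
D4: dominated by D1 (write latency 60.5≤75.8, storage 24≥20, read latency 1.8≤21.2).
D5: not dominated (best write latency).
D6: not dominated.
D7: dominated by D1 (write latency 60.5≤75.1, storage 24≥12, read latency 1.8≤27.9).
D8: not dominated.
Pareto-optimal: D1, D2, D5, D6, D8 → 5.

5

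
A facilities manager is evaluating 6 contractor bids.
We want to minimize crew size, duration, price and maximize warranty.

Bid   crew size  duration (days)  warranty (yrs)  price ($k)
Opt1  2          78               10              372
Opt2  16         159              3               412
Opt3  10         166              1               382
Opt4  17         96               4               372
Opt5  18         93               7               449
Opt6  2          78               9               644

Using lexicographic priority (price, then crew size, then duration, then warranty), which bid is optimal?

First minimize price: best is 372, kept {Opt1, Opt4}.
Then minimize crew size: best is 2, kept {Opt1}.

Opt1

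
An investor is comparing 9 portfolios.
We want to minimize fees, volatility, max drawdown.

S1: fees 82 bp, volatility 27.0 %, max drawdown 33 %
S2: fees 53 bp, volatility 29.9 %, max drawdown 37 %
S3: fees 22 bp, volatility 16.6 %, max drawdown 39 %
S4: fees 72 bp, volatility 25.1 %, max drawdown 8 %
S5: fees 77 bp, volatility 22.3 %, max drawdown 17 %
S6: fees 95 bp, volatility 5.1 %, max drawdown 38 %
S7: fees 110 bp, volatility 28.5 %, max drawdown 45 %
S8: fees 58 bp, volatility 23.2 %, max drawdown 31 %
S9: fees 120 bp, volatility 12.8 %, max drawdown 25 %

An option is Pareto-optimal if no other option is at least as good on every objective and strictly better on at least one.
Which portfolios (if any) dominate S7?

S1: fees 82≤110, volatility 27.0≤28.5, max drawdown 33≤45 — dominates S7.
S3: fees 22≤110, volatility 16.6≤28.5, max drawdown 39≤45 — dominates S7.
S4: fees 72≤110, volatility 25.1≤28.5, max drawdown 8≤45 — dominates S7.
S5: fees 77≤110, volatility 22.3≤28.5, max drawdown 17≤45 — dominates S7.
S6: fees 95≤110, volatility 5.1≤28.5, max drawdown 38≤45 — dominates S7.
S8: fees 58≤110, volatility 23.2≤28.5, max drawdown 31≤45 — dominates S7.
Others (S2, S9) are each worse than S7 on at least one objective.

S1, S3, S4, S5, S6, S8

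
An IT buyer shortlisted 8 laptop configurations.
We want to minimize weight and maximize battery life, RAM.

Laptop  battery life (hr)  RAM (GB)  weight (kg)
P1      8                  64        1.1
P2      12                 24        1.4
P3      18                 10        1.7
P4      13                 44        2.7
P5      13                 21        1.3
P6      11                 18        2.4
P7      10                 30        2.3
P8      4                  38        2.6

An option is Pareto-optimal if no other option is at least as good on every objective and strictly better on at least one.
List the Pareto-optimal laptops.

P1: not dominated (best RAM).
P2: not dominated.
P3: not dominated (best battery life).
P4: not dominated.
P5: not dominated.
P6: dominated by P2 (battery life 12≥11, RAM 24≥18, weight 1.4≤2.4).
P7: not dominated.
P8: dominated by P1 (battery life 8≥4, RAM 64≥38, weight 1.1≤2.6).

P1, P2, P3, P4, P5, P7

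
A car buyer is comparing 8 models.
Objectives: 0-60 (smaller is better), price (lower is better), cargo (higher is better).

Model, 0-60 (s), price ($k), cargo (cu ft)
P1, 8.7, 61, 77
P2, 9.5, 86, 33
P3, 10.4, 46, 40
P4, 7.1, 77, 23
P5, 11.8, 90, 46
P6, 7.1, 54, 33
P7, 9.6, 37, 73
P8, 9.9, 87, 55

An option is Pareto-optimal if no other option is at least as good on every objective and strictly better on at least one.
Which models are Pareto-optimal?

P1: not dominated (best cargo).
P2: dominated by P1 (0-60 8.7≤9.5, price 61≤86, cargo 77≥33).
P3: dominated by P7 (0-60 9.6≤10.4, price 37≤46, cargo 73≥40).
P4: dominated by P6 (0-60 7.1≤7.1, price 54≤77, cargo 33≥23).
P5: dominated by P1 (0-60 8.7≤11.8, price 61≤90, cargo 77≥46).
P6: not dominated.
P7: not dominated (best price).
P8: dominated by P1 (0-60 8.7≤9.9, price 61≤87, cargo 77≥55).

P1, P6, P7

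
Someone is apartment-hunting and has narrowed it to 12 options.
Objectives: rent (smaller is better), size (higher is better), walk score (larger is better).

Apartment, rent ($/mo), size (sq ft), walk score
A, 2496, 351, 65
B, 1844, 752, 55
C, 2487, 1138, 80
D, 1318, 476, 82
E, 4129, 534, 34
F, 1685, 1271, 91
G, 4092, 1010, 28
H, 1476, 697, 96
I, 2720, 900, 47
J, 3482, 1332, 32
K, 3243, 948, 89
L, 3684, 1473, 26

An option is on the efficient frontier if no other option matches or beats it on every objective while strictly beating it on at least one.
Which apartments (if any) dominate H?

none

A: worse on rent (2496 vs 1476).
B: worse on rent (1844 vs 1476).
C: worse on rent (2487 vs 1476).
D: worse on size (476 vs 697).
E: worse on rent (4129 vs 1476).
F: worse on rent (1685 vs 1476).
G: worse on rent (4092 vs 1476).
I: worse on rent (2720 vs 1476).
J: worse on rent (3482 vs 1476).
K: worse on rent (3243 vs 1476).
L: worse on rent (3684 vs 1476).
No option dominates H.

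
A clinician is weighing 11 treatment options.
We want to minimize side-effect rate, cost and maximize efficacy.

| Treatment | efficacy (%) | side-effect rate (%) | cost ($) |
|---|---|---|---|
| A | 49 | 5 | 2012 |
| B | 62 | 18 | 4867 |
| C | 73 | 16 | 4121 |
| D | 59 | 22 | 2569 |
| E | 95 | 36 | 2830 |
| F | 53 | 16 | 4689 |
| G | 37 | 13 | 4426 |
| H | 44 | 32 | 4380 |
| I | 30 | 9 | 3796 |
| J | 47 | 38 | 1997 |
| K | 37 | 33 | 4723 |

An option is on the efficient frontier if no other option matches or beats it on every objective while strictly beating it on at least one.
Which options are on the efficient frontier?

A, C, D, E, J

A: not dominated (best side-effect rate).
B: dominated by C (efficacy 73≥62, side-effect rate 16≤18, cost 4121≤4867).
C: not dominated.
D: not dominated.
E: not dominated (best efficacy).
F: dominated by C (efficacy 73≥53, side-effect rate 16≤16, cost 4121≤4689).
G: dominated by A (efficacy 49≥37, side-effect rate 5≤13, cost 2012≤4426).
H: dominated by A (efficacy 49≥44, side-effect rate 5≤32, cost 2012≤4380).
I: dominated by A (efficacy 49≥30, side-effect rate 5≤9, cost 2012≤3796).
J: not dominated (best cost).
K: dominated by A (efficacy 49≥37, side-effect rate 5≤33, cost 2012≤4723).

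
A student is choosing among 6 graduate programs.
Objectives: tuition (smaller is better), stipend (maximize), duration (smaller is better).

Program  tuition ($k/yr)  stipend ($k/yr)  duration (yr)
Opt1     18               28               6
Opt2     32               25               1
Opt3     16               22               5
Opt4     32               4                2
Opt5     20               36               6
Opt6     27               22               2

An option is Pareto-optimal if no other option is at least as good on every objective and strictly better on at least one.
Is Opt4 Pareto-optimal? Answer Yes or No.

Opt2 vs Opt4: tuition 32≤32, stipend 25≥4, duration 1≤2 — Opt2 is at least as good on every objective and strictly better on at least one, so Opt2 dominates Opt4.

No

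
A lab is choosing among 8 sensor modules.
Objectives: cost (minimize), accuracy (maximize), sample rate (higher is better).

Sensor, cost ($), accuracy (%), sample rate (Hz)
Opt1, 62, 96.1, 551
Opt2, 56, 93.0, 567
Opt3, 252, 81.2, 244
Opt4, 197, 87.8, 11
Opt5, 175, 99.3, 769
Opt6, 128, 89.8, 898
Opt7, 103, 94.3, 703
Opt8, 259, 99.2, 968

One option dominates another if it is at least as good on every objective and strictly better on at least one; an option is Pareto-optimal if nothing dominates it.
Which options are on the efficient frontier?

Opt1, Opt2, Opt5, Opt6, Opt7, Opt8

Opt1: not dominated.
Opt2: not dominated (best cost).
Opt3: dominated by Opt1 (cost 62≤252, accuracy 96.1≥81.2, sample rate 551≥244).
Opt4: dominated by Opt1 (cost 62≤197, accuracy 96.1≥87.8, sample rate 551≥11).
Opt5: not dominated (best accuracy).
Opt6: not dominated.
Opt7: not dominated.
Opt8: not dominated (best sample rate).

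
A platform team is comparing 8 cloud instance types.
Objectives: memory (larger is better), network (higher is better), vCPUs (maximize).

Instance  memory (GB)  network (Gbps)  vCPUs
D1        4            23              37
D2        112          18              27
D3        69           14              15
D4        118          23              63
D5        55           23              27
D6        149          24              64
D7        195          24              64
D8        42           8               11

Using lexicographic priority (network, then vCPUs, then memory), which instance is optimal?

D7

First maximize network: best is 24, kept {D6, D7}.
Then maximize vCPUs: best is 64, kept {D6, D7}.
Then maximize memory: best is 195, kept {D7}.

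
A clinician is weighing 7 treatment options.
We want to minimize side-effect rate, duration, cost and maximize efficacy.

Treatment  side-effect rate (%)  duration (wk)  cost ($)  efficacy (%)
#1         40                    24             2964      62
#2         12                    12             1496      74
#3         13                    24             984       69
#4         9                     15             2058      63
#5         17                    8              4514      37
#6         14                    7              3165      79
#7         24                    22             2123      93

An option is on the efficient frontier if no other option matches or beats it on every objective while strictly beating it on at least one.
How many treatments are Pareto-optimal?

5

#1: dominated by #2 (side-effect rate 12≤40, duration 12≤24, cost 1496≤2964, efficacy 74≥62).
#2: not dominated.
#3: not dominated (best cost).
#4: not dominated (best side-effect rate).
#5: dominated by #6 (side-effect rate 14≤17, duration 7≤8, cost 3165≤4514, efficacy 79≥37).
#6: not dominated (best duration).
#7: not dominated (best efficacy).
Pareto-optimal: #2, #3, #4, #6, #7 → 5.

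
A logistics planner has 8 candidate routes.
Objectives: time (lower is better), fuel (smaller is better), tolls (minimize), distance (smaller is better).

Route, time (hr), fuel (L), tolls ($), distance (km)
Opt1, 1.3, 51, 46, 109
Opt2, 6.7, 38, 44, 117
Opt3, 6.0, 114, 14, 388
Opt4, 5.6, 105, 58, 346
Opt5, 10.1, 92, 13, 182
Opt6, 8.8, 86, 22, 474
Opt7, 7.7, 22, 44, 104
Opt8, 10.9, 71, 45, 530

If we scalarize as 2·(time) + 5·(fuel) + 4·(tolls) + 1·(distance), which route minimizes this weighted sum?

Opt1: 2·1.3 + 5·51 + 4·46 + 1·109 = 550.6
Opt2: 2·6.7 + 5·38 + 4·44 + 1·117 = 496.4
Opt3: 2·6.0 + 5·114 + 4·14 + 1·388 = 1026.0
Opt4: 2·5.6 + 5·105 + 4·58 + 1·346 = 1114.2
Opt5: 2·10.1 + 5·92 + 4·13 + 1·182 = 714.2
Opt6: 2·8.8 + 5·86 + 4·22 + 1·474 = 1009.6
Opt7: 2·7.7 + 5·22 + 4·44 + 1·104 = 405.4
Opt8: 2·10.9 + 5·71 + 4·45 + 1·530 = 1086.8
Lowest: Opt7 at 405.4.

Opt7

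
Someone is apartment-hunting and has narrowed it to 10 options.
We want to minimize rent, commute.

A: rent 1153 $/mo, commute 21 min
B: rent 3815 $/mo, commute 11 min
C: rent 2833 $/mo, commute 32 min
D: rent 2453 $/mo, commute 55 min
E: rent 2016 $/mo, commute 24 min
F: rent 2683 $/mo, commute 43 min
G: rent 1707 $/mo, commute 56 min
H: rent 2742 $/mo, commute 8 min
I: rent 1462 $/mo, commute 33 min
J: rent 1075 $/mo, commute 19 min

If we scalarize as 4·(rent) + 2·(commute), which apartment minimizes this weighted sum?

J

A: 4·1153 + 2·21 = 4654
B: 4·3815 + 2·11 = 15282
C: 4·2833 + 2·32 = 11396
D: 4·2453 + 2·55 = 9922
E: 4·2016 + 2·24 = 8112
F: 4·2683 + 2·43 = 10818
G: 4·1707 + 2·56 = 6940
H: 4·2742 + 2·8 = 10984
I: 4·1462 + 2·33 = 5914
J: 4·1075 + 2·19 = 4338
Lowest: J at 4338.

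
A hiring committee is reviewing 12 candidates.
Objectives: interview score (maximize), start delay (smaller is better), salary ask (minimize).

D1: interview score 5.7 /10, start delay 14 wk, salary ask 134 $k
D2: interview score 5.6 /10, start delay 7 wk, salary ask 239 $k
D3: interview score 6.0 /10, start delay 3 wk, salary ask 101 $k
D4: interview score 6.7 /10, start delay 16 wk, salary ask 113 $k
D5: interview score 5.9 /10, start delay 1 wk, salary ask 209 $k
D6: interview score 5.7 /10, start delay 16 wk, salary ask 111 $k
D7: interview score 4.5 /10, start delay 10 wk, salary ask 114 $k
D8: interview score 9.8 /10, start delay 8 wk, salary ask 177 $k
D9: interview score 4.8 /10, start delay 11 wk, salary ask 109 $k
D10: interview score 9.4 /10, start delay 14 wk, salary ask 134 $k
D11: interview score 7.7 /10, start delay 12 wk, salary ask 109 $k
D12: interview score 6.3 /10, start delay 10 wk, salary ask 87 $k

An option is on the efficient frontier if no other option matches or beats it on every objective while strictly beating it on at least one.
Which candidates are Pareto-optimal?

D1: dominated by D3 (interview score 6.0≥5.7, start delay 3≤14, salary ask 101≤134).
D2: dominated by D3 (interview score 6.0≥5.6, start delay 3≤7, salary ask 101≤239).
D3: not dominated.
D4: dominated by D11 (interview score 7.7≥6.7, start delay 12≤16, salary ask 109≤113).
D5: not dominated (best start delay).
D6: dominated by D3 (interview score 6.0≥5.7, start delay 3≤16, salary ask 101≤111).
D7: dominated by D3 (interview score 6.0≥4.5, start delay 3≤10, salary ask 101≤114).
D8: not dominated (best interview score).
D9: dominated by D3 (interview score 6.0≥4.8, start delay 3≤11, salary ask 101≤109).
D10: not dominated.
D11: not dominated.
D12: not dominated (best salary ask).

D3, D5, D8, D10, D11, D12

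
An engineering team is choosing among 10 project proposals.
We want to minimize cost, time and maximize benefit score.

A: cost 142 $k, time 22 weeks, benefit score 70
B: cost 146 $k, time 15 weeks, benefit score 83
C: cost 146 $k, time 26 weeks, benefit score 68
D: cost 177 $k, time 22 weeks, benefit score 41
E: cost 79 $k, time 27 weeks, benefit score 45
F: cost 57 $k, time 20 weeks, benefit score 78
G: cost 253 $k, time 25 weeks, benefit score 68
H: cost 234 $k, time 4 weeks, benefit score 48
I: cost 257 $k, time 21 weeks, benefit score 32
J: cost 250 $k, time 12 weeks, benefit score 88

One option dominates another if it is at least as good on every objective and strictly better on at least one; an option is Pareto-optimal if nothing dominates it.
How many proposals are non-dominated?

4

A: dominated by F (cost 57≤142, time 20≤22, benefit score 78≥70).
B: not dominated.
C: dominated by A (cost 142≤146, time 22≤26, benefit score 70≥68).
D: dominated by A (cost 142≤177, time 22≤22, benefit score 70≥41).
E: dominated by F (cost 57≤79, time 20≤27, benefit score 78≥45).
F: not dominated (best cost).
G: dominated by A (cost 142≤253, time 22≤25, benefit score 70≥68).
H: not dominated (best time).
I: dominated by B (cost 146≤257, time 15≤21, benefit score 83≥32).
J: not dominated (best benefit score).
Pareto-optimal: B, F, H, J → 4.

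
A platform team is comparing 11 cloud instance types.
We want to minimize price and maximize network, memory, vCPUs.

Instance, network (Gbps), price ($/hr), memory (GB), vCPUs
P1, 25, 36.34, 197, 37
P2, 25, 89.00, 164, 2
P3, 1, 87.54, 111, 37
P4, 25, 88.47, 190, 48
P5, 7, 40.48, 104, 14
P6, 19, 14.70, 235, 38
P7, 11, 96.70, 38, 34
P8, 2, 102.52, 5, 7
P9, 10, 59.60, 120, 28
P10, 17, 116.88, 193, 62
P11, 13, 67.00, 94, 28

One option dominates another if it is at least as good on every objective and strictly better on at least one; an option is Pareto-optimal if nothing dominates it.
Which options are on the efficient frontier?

P1: not dominated.
P2: dominated by P1 (network 25≥25, price 36.34≤89.00, memory 197≥164, vCPUs 37≥2).
P3: dominated by P1 (network 25≥1, price 36.34≤87.54, memory 197≥111, vCPUs 37≥37).
P4: not dominated.
P5: dominated by P1 (network 25≥7, price 36.34≤40.48, memory 197≥104, vCPUs 37≥14).
P6: not dominated (best price).
P7: dominated by P1 (network 25≥11, price 36.34≤96.70, memory 197≥38, vCPUs 37≥34).
P8: dominated by P1 (network 25≥2, price 36.34≤102.52, memory 197≥5, vCPUs 37≥7).
P9: dominated by P1 (network 25≥10, price 36.34≤59.60, memory 197≥120, vCPUs 37≥28).
P10: not dominated (best vCPUs).
P11: dominated by P1 (network 25≥13, price 36.34≤67.00, memory 197≥94, vCPUs 37≥28).

P1, P4, P6, P10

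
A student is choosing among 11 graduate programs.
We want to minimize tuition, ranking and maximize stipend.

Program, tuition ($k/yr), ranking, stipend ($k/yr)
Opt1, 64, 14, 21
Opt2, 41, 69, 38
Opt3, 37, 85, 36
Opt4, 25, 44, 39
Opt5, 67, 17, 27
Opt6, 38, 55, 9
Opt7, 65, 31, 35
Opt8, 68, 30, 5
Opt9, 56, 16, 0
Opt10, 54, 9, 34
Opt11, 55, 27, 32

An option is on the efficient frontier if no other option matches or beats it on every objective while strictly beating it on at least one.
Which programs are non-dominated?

Opt1: dominated by Opt10 (tuition 54≤64, ranking 9≤14, stipend 34≥21).
Opt2: dominated by Opt4 (tuition 25≤41, ranking 44≤69, stipend 39≥38).
Opt3: dominated by Opt4 (tuition 25≤37, ranking 44≤85, stipend 39≥36).
Opt4: not dominated (best tuition).
Opt5: dominated by Opt10 (tuition 54≤67, ranking 9≤17, stipend 34≥27).
Opt6: dominated by Opt4 (tuition 25≤38, ranking 44≤55, stipend 39≥9).
Opt7: not dominated.
Opt8: dominated by Opt1 (tuition 64≤68, ranking 14≤30, stipend 21≥5).
Opt9: dominated by Opt10 (tuition 54≤56, ranking 9≤16, stipend 34≥0).
Opt10: not dominated (best ranking).
Opt11: dominated by Opt10 (tuition 54≤55, ranking 9≤27, stipend 34≥32).

Opt4, Opt7, Opt10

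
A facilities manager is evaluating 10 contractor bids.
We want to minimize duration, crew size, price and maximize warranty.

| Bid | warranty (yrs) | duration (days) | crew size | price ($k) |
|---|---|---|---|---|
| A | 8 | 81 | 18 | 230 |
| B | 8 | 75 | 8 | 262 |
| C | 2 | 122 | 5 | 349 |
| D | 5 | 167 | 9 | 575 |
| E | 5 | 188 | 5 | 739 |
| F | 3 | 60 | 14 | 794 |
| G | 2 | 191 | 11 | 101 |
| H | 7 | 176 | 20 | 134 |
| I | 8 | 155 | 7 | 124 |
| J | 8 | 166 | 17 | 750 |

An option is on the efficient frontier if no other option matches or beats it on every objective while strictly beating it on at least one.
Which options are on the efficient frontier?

A: not dominated.
B: not dominated.
C: not dominated.
D: dominated by B (warranty 8≥5, duration 75≤167, crew size 8≤9, price 262≤575).
E: not dominated.
F: not dominated (best duration).
G: not dominated (best price).
H: dominated by I (warranty 8≥7, duration 155≤176, crew size 7≤20, price 124≤134).
I: not dominated.
J: dominated by B (warranty 8≥8, duration 75≤166, crew size 8≤17, price 262≤750).

A, B, C, E, F, G, I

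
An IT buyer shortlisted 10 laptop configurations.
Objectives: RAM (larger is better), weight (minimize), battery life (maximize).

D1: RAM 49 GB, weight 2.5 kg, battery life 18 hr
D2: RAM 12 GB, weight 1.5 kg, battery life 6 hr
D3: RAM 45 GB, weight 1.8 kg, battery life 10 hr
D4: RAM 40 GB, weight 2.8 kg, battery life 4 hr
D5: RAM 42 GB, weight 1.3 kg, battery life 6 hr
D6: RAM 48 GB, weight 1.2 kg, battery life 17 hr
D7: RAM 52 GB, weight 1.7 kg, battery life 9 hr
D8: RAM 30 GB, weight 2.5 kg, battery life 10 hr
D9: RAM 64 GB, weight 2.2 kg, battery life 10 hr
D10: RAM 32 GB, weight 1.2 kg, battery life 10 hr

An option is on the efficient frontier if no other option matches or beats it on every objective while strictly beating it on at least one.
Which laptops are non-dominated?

D1: not dominated (best battery life).
D2: dominated by D5 (RAM 42≥12, weight 1.3≤1.5, battery life 6≥6).
D3: dominated by D6 (RAM 48≥45, weight 1.2≤1.8, battery life 17≥10).
D4: dominated by D1 (RAM 49≥40, weight 2.5≤2.8, battery life 18≥4).
D5: dominated by D6 (RAM 48≥42, weight 1.2≤1.3, battery life 17≥6).
D6: not dominated.
D7: not dominated.
D8: dominated by D1 (RAM 49≥30, weight 2.5≤2.5, battery life 18≥10).
D9: not dominated (best RAM).
D10: dominated by D6 (RAM 48≥32, weight 1.2≤1.2, battery life 17≥10).

D1, D6, D7, D9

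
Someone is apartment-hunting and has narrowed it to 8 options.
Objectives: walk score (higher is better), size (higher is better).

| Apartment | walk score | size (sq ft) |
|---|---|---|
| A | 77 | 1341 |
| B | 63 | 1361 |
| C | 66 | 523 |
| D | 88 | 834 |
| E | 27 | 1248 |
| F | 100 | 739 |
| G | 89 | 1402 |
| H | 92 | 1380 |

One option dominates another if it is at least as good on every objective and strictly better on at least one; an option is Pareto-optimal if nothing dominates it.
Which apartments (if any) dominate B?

G, H

G: walk score 89≥63, size 1402≥1361 — dominates B.
H: walk score 92≥63, size 1380≥1361 — dominates B.
Others (A, C, D, E, F) are each worse than B on at least one objective.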